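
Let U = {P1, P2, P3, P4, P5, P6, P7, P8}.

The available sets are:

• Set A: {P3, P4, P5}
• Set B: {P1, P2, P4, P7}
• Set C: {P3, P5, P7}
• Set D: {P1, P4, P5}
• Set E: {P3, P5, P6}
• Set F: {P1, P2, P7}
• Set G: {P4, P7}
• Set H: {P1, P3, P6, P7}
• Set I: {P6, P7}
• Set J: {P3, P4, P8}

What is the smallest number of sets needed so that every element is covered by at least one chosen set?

3

E, F, and J cover everything between them: the union {P1, P2, P3, P4, P5, P6, P7, P8} is all of U.
Only J contains P8, so J is forced; the remaining 5 elements need at least 2 more sets (each remaining set adds at most 3) — so at least 3 sets are needed, and 3 is optimal.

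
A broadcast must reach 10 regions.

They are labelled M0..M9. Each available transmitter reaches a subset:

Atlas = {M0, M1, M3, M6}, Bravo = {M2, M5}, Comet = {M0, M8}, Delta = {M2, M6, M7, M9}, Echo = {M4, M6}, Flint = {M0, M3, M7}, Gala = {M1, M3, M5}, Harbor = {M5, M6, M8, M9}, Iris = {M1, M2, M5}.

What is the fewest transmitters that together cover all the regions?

4

Take {Echo, Flint, Harbor, Iris}. Their union is {M0, M1, M2, M3, M4, M5, M6, M7, M8, M9}, which is all 10 regions.
Only Echo contains M4, so Echo is forced; the remaining 8 regions need at least 3 more transmitters (each remaining transmitter adds at most 3) — so at least 4 transmitters are needed, and 4 is optimal.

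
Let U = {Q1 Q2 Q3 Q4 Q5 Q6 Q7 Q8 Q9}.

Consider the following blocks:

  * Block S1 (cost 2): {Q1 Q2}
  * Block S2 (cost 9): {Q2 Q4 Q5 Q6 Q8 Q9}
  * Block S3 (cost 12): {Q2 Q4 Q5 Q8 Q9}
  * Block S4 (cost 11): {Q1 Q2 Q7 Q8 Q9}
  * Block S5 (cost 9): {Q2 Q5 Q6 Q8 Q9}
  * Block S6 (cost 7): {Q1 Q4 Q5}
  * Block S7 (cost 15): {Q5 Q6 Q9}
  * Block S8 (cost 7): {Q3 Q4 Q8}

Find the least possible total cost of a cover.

S4, S5, S8 together cover every point (S4 ∪ S5 ∪ S8 = {Q1, Q2, Q3, Q4, Q5, Q6, Q7, Q8, Q9}); total cost 11 + 9 + 7 = 27.
The greedy pick S1, S2, S8, S4 costs 29; no covering selection beats 27.

27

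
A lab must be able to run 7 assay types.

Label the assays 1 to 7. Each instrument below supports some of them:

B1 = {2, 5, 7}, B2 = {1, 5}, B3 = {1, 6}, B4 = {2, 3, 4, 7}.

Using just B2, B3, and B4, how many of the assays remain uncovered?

0

Union of B2, B3, B4 = {1, 2, 3, 4, 5, 6, 7} — that's every assay, so 0 are uncovered.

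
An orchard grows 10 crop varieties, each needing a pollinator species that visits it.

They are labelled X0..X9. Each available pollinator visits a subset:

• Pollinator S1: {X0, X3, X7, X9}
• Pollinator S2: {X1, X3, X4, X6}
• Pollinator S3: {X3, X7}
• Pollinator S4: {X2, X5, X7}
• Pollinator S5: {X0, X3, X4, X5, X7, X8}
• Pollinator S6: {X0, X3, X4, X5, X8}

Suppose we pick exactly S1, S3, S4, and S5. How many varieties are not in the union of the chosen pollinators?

Union of S1, S3, S4, S5 = {X0, X2, X3, X4, X5, X7, X8, X9}.
Not covered: X1, X6 — 2 varieties.

2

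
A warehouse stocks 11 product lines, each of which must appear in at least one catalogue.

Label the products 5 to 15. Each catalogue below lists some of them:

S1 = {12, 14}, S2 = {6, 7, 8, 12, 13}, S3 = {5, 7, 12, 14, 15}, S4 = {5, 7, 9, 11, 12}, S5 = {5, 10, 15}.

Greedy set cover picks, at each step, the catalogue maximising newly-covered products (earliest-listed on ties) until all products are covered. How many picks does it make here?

4

Greedy: pick S2 (covers 5 new) → pick S3 (covers 3 new) → pick S4 (covers 2 new) → pick S5 (covers 1 new). Total picks: 4.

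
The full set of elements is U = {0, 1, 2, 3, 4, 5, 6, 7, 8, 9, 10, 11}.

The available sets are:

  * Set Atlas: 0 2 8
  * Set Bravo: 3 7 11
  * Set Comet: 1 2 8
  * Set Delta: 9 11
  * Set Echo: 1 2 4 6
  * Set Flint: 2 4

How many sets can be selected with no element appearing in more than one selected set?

Bravo, Flint are pairwise disjoint (Bravo={3,7,11}; Flint={2,4}).
Every remaining set overlaps one of these, and no 3 of the listed sets are pairwise disjoint, so 2 is the maximum.

2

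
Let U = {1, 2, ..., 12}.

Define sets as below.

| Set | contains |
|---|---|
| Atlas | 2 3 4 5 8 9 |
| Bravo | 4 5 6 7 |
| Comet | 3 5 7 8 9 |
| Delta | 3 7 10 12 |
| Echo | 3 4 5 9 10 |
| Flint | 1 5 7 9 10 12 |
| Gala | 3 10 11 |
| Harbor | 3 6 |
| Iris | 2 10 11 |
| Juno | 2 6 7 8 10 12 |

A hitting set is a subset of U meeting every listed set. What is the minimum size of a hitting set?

Take H = {3, 6, 10}. Each listed set contains at least one of these, so H is a hitting set of size 3.
No choice of 2 items meets every set, so 3 is the minimum.

3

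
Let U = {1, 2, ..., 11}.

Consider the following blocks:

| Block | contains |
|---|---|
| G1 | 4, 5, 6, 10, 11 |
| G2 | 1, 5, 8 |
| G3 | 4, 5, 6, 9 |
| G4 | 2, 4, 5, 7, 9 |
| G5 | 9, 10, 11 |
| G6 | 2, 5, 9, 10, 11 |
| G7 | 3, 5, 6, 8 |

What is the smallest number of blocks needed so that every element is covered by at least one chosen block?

G2 and G4 and G5 and G7 together: G2 ∪ G4 ∪ G5 ∪ G7 = {1, 2, 3, 4, 5, 6, 7, 8, 9, 10, 11} — every element is covered.
No 3 of the 7 blocks cover everything (all 35 combinations miss at least one element), so 4 is optimal.

4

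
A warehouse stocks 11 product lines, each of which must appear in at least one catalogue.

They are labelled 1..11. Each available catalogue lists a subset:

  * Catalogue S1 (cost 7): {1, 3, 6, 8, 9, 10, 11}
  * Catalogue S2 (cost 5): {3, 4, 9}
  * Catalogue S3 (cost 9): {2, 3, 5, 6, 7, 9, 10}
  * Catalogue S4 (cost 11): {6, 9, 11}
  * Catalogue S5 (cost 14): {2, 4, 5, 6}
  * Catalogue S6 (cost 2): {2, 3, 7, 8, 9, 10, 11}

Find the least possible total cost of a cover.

21

S1, S2, S3 together cover every product (S1 ∪ S2 ∪ S3 = {1, 2, 3, 4, 5, 6, 7, 8, 9, 10, 11}); total cost 7 + 5 + 9 = 21.
The greedy pick S6, S1, S2, S3 costs 23; no covering selection beats 21.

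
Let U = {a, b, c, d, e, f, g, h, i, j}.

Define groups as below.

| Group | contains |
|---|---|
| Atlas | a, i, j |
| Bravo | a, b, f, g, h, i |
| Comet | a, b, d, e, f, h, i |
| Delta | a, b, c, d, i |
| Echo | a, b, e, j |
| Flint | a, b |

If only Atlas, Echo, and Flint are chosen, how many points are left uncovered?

5

Union of Atlas, Echo, Flint = {a, b, e, i, j}.
Not covered: c, d, f, g, h — 5 points.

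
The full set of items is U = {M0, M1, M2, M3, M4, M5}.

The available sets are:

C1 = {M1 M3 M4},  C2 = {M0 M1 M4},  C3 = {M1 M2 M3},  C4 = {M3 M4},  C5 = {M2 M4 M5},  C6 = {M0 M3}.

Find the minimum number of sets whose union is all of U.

C2, C4, and C5 cover everything between them: the union {M0, M1, M2, M3, M4, M5} is all of U.
Only C5 contains M5, so C5 is forced; the remaining 3 items need at least 2 more sets (each remaining set adds at most 2) — so at least 3 sets are needed, and 3 is optimal.

3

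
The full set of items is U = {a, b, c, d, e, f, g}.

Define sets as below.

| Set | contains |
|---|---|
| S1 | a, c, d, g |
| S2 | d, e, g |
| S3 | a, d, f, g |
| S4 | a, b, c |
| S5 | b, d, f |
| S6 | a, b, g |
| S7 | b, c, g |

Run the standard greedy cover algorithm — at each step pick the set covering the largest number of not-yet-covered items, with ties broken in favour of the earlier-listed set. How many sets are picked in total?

3

Greedy: pick S1 (covers 4 new) → pick S5 (covers 2 new) → pick S2 (covers 1 new). Total picks: 3.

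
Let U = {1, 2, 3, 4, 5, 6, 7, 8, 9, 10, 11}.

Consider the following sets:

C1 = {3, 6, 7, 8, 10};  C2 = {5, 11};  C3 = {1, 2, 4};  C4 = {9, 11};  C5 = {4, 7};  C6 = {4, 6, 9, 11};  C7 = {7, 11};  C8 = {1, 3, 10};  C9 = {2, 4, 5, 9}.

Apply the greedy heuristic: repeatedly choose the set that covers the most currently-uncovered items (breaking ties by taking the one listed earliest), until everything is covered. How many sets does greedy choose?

4

Greedy: pick C1 (covers 5 new) → pick C9 (covers 4 new) → pick C2 (covers 1 new) → pick C3 (covers 1 new). Total picks: 4.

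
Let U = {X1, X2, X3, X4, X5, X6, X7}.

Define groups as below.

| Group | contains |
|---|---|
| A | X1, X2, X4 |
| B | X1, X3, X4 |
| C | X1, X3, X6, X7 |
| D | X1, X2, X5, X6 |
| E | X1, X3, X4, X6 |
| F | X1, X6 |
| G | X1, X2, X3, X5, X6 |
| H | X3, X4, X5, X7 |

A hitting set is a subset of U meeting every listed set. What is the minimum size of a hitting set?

2

T = {X4, X6} meets every group (each contains at least one member of T), and |T| = 2.
The groups F, H are pairwise disjoint, so any hitting set needs a separate point for each — at least 2. Hence 2 is optimal.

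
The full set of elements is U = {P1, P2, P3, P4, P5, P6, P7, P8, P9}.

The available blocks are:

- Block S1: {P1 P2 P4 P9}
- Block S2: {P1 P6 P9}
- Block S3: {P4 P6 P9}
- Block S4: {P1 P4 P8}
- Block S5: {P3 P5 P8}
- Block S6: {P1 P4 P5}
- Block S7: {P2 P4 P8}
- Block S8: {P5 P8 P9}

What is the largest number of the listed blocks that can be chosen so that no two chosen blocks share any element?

2

S2, S5 are pairwise disjoint (S2={P1,P6,P9}; S5={P3,P5,P8}).
Every remaining block overlaps one of these, and no 3 of the listed blocks are pairwise disjoint, so 2 is the maximum.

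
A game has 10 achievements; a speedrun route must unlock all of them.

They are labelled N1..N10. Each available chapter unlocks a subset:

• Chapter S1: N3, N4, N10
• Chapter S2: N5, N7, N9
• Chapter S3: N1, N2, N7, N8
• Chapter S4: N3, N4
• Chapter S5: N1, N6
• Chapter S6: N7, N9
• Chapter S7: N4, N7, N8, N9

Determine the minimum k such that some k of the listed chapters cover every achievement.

4

S1 and S2 and S3 and S5 together: S1 ∪ S2 ∪ S3 ∪ S5 = {N1, N2, N3, N4, N5, N6, N7, N8, N9, N10} — every achievement is covered.
Only S2 contains N5, so S2 is forced; the remaining 7 achievements need at least 3 more chapters (each remaining chapter adds at most 3) — so at least 4 chapters are needed, and 4 is optimal.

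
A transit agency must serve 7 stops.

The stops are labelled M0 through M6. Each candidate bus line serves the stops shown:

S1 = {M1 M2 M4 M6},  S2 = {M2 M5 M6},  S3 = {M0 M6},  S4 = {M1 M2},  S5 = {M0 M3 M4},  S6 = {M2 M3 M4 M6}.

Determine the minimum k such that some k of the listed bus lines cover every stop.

3

Take {S1, S2, S5}. Their union is {M0, M1, M2, M3, M4, M5, M6}, which is all 7 stops.
Only S2 contains M5, so S2 is forced; the remaining 4 stops need at least 2 more bus lines (each remaining bus line adds at most 3) — so at least 3 bus lines are needed, and 3 is optimal.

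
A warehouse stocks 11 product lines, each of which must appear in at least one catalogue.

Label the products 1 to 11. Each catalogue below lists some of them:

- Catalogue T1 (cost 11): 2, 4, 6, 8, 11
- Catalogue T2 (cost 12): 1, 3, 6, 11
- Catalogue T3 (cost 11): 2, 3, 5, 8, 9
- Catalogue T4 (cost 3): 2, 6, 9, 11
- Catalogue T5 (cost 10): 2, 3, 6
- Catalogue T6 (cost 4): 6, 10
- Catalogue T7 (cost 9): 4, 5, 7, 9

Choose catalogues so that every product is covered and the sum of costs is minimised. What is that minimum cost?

36

T1, T2, T6, T7 together cover every product (T1 ∪ T2 ∪ T6 ∪ T7 = {1, 2, 3, 4, 5, 6, 7, 8, 9, 10, 11}); total cost 11 + 12 + 4 + 9 = 36.
The greedy pick T4, T7, T6, T3, T2 costs 39; no covering selection beats 36.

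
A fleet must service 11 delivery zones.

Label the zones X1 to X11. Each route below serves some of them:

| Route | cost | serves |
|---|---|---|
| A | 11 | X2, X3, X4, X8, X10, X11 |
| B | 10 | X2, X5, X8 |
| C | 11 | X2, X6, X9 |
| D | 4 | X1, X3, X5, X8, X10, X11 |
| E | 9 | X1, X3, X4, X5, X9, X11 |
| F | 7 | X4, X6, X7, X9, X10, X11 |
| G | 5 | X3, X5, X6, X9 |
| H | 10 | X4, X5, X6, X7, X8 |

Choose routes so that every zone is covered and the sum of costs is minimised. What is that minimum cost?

B, D, F together cover every zone (B ∪ D ∪ F = {X1, X2, X3, X4, X5, X6, X7, X8, X9, X10, X11}); total cost 10 + 4 + 7 = 21.
No covering selection has total cost below 21.

21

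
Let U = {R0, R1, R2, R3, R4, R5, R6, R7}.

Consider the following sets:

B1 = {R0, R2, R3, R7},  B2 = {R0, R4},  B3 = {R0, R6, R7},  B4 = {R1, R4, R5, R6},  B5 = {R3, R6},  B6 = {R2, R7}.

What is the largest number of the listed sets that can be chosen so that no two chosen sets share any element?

3

B2, B5, B6 are pairwise disjoint (B2={R0,R4}; B5={R3,R6}; B6={R2,R7}).
Every remaining set overlaps one of these, and no 4 of the listed sets are pairwise disjoint, so 3 is the maximum.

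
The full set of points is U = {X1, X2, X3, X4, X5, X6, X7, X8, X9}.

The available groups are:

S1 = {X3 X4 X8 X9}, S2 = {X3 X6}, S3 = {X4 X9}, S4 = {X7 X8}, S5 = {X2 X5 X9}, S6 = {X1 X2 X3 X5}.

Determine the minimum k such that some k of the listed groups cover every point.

4

S2, S3, S4, and S6 cover everything between them: the union {X1, X2, X3, X4, X5, X6, X7, X8, X9} is all of U.
Only S2 contains X6, so S2 is forced; the remaining 7 points need at least 3 more groups (each remaining group adds at most 3) — so at least 4 groups are needed, and 4 is optimal.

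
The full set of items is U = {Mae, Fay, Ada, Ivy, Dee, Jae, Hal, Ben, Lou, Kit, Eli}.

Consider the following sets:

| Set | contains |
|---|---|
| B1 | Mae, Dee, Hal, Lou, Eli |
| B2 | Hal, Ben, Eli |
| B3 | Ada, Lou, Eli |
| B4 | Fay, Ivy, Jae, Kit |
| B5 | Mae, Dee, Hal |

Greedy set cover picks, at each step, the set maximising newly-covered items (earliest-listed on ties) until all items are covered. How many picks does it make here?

4

Greedy: pick B1 (covers 5 new) → pick B4 (covers 4 new) → pick B2 (covers 1 new) → pick B3 (covers 1 new). Total picks: 4.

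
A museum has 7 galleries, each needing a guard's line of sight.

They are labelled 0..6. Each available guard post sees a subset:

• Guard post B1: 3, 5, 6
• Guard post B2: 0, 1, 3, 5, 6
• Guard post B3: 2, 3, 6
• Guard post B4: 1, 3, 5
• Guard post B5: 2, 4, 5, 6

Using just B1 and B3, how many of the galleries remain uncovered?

3

Union of B1, B3 = {2, 3, 5, 6}.
Not covered: 0, 1, 4 — 3 galleries.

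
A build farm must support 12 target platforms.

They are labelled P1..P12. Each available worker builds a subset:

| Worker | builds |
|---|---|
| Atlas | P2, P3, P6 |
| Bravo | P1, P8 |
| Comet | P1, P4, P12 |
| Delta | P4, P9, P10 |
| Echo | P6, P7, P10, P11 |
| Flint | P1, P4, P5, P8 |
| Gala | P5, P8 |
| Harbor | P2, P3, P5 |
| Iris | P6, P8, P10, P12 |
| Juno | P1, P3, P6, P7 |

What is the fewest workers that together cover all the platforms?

Bravo and Delta and Echo and Harbor and Iris together: Bravo ∪ Delta ∪ Echo ∪ Harbor ∪ Iris = {P1, P2, P3, P4, P5, P6, P7, P8, P9, P10, P11, P12} — every platform is covered.
No 4 of the 10 workers cover everything (all 210 combinations miss at least one platform), so 5 is optimal.

5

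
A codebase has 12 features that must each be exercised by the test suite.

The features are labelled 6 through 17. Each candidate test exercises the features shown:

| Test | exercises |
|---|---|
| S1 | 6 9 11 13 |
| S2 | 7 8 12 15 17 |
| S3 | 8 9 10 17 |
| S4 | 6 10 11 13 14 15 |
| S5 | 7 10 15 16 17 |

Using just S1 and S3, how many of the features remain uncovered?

5

Union of S1, S3 = {6, 8, 9, 10, 11, 13, 17}.
Not covered: 7, 12, 14, 15, 16 — 5 features.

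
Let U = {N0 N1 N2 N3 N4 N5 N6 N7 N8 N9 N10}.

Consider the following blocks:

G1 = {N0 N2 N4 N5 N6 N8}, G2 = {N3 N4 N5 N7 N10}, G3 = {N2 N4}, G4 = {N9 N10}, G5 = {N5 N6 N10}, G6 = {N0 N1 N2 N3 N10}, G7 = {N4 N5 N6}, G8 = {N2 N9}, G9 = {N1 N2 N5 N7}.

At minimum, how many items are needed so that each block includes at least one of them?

3

Take H = {N2, N6, N10}. Each listed block contains at least one of these, so H is a hitting set of size 3.
No choice of 2 items meets every block, so 3 is the minimum.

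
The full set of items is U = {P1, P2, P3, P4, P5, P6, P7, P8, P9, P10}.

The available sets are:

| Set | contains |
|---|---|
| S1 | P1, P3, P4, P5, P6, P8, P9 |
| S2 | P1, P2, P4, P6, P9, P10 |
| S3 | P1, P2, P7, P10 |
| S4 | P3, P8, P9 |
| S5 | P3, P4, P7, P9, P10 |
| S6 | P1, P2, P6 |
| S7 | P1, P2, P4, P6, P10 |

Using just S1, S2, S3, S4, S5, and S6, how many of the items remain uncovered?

0

Union of S1, S2, S3, S4, S5, S6 = {P1, P2, P3, P4, P5, P6, P7, P8, P9, P10} — that's every item, so 0 are uncovered.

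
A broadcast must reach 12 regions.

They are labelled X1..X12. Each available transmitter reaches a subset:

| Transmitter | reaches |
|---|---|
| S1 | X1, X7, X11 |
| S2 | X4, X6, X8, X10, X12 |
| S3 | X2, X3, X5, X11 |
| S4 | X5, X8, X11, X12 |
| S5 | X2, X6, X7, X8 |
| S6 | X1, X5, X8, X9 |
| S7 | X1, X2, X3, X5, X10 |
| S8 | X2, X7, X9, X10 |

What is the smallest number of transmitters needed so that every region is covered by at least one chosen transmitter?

Take {S2, S3, S5, S6}. Their union is {X1, X2, X3, X4, X5, X6, X7, X8, X9, X10, X11, X12}, which is all 12 regions.
No 3 of the 8 transmitters cover everything (all 56 combinations miss at least one region), so 4 is optimal.

4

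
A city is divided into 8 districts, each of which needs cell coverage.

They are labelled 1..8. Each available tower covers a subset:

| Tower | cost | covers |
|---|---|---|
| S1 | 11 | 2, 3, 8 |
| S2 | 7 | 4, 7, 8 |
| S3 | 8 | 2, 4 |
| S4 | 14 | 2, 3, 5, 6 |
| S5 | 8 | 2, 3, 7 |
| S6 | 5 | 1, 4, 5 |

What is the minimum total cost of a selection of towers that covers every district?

26

S2, S4, S6 together cover every district (S2 ∪ S4 ∪ S6 = {1, 2, 3, 4, 5, 6, 7, 8}); total cost 7 + 14 + 5 = 26.
The greedy pick S6, S5, S2, S4 costs 34; no covering selection beats 26.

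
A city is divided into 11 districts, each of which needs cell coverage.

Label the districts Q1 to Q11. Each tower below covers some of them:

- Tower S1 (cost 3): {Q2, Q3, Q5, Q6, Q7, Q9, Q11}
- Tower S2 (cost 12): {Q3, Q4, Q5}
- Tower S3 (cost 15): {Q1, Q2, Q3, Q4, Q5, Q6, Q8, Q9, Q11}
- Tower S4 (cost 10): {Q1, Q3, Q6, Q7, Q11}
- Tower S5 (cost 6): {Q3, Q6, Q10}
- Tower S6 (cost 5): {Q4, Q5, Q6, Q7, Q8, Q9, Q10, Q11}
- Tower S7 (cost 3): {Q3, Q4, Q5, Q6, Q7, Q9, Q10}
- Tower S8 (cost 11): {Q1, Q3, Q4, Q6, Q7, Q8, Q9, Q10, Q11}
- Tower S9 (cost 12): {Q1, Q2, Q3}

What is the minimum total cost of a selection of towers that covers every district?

S1, S8 together cover every district (S1 ∪ S8 = {Q1, Q2, Q3, Q4, Q5, Q6, Q7, Q8, Q9, Q10, Q11}); total cost 3 + 11 = 14.
The greedy pick S1, S7, S6, S4 costs 21; no covering selection beats 14.

14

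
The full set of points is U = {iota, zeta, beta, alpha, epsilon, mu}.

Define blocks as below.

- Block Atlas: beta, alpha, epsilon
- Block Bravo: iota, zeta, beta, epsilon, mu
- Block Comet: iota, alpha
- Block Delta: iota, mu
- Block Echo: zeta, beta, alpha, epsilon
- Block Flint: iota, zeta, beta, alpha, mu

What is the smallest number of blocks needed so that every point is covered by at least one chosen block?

2

Take {Delta, Echo}. Their union is {iota, zeta, beta, alpha, epsilon, mu}, which is all 6 points.
No single block has all 6 points (the largest, Bravo, has 5), so 2 is optimal.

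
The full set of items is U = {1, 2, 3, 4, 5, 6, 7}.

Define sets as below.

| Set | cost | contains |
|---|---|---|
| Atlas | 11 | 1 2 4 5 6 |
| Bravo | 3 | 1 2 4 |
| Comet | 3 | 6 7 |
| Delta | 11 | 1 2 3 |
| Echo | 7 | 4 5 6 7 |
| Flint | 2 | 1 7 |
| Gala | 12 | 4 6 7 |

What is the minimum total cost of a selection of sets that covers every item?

18

Delta, Echo together cover every item (Delta ∪ Echo = {1, 2, 3, 4, 5, 6, 7}); total cost 11 + 7 = 18.
The greedy pick Bravo, Comet, Echo, Delta costs 24; no covering selection beats 18.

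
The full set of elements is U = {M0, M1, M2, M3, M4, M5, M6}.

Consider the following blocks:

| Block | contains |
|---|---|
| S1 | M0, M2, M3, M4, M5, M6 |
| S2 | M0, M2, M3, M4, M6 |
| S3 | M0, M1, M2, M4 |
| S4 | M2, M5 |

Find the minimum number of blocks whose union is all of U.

2

S1 and S3 together: S1 ∪ S3 = {M0, M1, M2, M3, M4, M5, M6} — every element is covered.
No single block has all 7 elements (the largest, S1, has 6), so 2 is optimal.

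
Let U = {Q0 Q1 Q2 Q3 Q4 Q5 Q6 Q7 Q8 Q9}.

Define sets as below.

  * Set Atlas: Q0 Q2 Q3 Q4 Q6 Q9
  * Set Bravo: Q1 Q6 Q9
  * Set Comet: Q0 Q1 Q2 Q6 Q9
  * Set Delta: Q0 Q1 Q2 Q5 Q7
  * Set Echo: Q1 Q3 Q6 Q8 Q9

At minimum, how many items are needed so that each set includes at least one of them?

H = {Q0, Q9} meets every set (each contains at least one member of H), and |H| = 2.
No single item lies in every set, so at least 2 are needed and 2 is optimal.

2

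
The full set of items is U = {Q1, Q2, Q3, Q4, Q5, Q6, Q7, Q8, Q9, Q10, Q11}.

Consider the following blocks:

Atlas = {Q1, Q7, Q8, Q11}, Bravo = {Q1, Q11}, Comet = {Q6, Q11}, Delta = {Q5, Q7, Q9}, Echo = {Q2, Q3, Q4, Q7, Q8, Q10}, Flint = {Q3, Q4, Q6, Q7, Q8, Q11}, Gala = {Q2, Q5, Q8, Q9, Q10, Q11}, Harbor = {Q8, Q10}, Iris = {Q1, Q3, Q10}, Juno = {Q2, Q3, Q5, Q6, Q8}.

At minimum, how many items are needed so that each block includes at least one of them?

Take H = {Q5, Q10, Q11}. Each listed block contains at least one of these, so H is a hitting set of size 3.
The blocks Comet, Delta, Harbor are pairwise disjoint, so any hitting set needs a separate item for each — at least 3. Hence 3 is optimal.

3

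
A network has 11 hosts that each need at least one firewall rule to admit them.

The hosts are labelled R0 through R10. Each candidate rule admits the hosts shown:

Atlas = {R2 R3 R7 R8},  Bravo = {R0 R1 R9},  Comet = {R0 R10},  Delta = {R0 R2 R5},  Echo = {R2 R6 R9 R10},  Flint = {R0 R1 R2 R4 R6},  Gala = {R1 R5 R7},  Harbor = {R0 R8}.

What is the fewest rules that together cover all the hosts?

Atlas and Echo and Flint and Gala together: Atlas ∪ Echo ∪ Flint ∪ Gala = {R0, R1, R2, R3, R4, R5, R6, R7, R8, R9, R10} — every host is covered.
No 3 of the 8 rules cover everything (all 56 combinations miss at least one host), so 4 is optimal.

4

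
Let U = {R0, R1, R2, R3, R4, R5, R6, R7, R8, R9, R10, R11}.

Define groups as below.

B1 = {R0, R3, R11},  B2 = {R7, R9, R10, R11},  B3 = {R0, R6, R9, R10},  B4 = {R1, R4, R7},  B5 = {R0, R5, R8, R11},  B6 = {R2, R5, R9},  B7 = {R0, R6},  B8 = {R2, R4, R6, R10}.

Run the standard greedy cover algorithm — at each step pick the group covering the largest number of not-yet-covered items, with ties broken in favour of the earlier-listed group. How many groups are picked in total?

5

Greedy: pick B2 (covers 4 new) → pick B5 (covers 3 new) → pick B8 (covers 3 new) → pick B1 (covers 1 new) → pick B4 (covers 1 new). Total picks: 5.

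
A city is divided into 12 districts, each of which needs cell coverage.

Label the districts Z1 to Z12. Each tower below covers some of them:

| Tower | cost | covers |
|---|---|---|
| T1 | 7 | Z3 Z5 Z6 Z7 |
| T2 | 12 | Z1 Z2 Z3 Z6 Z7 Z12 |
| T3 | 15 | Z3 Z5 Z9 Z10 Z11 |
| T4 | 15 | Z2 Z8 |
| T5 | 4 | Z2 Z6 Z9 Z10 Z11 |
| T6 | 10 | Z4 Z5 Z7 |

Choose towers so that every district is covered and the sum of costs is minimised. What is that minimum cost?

T2, T4, T5, T6 together cover every district (T2 ∪ T4 ∪ T5 ∪ T6 = {Z1, Z2, Z3, Z4, Z5, Z6, Z7, Z8, Z9, Z10, Z11, Z12}); total cost 12 + 15 + 4 + 10 = 41.
The greedy pick T5, T1, T2, T6, T4 costs 48; no covering selection beats 41.

41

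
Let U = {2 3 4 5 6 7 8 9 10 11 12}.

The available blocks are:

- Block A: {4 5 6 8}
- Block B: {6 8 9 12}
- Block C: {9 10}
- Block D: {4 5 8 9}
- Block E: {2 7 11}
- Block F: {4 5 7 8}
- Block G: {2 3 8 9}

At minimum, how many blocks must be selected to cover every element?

Take {B, C, D, E, G}. Their union is {2, 3, 4, 5, 6, 7, 8, 9, 10, 11, 12}, which is all 11 elements.
No 4 of the 7 blocks cover everything (all 35 combinations miss at least one element), so 5 is optimal.

5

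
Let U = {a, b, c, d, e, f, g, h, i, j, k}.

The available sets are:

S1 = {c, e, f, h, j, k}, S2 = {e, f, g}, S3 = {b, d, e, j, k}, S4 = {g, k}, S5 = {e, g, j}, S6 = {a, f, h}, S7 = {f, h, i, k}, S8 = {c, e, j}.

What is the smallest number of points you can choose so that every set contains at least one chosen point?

3

Take T = {e, g, h}. Each listed set contains at least one of these, so T is a hitting set of size 3.
The sets S4, S6, S8 are pairwise disjoint, so any hitting set needs a separate point for each — at least 3. Hence 3 is optimal.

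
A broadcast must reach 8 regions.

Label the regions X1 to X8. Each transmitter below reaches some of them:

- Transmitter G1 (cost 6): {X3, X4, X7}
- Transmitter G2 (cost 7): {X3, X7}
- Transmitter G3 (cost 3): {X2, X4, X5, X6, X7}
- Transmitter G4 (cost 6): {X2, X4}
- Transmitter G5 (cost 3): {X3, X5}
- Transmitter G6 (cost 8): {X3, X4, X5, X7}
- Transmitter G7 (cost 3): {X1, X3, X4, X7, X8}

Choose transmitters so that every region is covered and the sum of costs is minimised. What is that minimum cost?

G3, G7 together cover every region (G3 ∪ G7 = {X1, X2, X3, X4, X5, X6, X7, X8}); total cost 3 + 3 = 6.
No covering selection has total cost below 6.

6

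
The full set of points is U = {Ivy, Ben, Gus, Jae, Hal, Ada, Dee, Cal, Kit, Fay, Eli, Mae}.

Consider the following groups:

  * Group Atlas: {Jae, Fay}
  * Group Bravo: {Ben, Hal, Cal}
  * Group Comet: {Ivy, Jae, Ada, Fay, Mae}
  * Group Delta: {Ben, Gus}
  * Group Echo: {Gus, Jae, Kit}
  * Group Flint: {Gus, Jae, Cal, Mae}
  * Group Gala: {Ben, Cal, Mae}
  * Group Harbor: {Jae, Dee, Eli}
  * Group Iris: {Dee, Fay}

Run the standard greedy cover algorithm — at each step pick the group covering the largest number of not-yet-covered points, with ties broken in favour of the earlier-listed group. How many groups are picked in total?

4

Greedy: pick Comet (covers 5 new) → pick Bravo (covers 3 new) → pick Echo (covers 2 new) → pick Harbor (covers 2 new). Total picks: 4.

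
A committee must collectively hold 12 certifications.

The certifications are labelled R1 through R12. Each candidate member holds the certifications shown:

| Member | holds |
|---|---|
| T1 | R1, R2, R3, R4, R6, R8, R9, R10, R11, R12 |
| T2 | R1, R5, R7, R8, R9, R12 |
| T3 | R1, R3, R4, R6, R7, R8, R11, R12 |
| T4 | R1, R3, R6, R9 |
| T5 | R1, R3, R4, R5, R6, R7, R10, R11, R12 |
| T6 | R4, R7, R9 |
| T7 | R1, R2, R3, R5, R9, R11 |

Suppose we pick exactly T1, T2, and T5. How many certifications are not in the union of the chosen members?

0

Union of T1, T2, T5 = {R1, R2, R3, R4, R5, R6, R7, R8, R9, R10, R11, R12} — that's every certification, so 0 are uncovered.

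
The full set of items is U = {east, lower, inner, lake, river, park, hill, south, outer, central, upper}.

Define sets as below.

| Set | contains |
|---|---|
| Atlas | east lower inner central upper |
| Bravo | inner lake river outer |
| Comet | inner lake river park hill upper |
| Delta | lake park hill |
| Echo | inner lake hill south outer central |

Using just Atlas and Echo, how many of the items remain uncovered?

Union of Atlas, Echo = {east, lower, inner, lake, hill, south, outer, central, upper}.
Not covered: river, park — 2 items.

2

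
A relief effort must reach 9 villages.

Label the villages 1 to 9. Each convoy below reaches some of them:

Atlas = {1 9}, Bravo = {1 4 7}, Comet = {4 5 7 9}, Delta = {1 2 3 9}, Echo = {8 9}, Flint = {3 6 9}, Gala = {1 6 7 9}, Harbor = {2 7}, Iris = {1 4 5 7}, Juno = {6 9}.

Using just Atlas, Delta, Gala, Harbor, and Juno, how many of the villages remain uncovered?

3

Union of Atlas, Delta, Gala, Harbor, Juno = {1, 2, 3, 6, 7, 9}.
Not covered: 4, 5, 8 — 3 villages.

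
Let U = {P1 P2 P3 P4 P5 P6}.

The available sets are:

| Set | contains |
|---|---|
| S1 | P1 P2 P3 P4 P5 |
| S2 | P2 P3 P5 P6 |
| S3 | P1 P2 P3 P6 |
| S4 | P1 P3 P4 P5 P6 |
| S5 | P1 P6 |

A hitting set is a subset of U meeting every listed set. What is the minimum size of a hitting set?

2

The 2 items {P5, P6} hit every set.
No single item lies in every set, so at least 2 are needed and 2 is optimal.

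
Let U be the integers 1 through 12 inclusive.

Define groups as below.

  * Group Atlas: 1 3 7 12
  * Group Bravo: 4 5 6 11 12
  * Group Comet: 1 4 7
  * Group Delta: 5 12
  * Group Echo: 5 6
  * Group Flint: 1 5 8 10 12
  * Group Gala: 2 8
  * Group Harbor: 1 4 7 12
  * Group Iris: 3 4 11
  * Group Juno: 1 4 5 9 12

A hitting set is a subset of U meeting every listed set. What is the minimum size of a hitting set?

H = {2, 5, 7, 11} meets every group (each contains at least one member of H), and |H| = 4.
No choice of 3 items meets every group, so 4 is the minimum.

4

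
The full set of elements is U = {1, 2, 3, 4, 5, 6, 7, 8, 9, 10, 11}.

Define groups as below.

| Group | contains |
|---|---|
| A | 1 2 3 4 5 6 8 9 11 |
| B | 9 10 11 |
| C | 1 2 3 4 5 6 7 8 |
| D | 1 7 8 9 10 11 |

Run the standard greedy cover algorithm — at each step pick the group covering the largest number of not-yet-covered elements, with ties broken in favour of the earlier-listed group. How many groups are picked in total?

2

Greedy: pick A (covers 9 new) → pick D (covers 2 new). Total picks: 2.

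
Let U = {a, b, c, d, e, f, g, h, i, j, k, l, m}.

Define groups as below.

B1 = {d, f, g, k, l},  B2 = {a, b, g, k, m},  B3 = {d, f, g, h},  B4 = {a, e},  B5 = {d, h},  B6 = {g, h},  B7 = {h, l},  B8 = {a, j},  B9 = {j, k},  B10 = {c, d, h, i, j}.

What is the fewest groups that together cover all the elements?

B1, B2, B4, and B10 cover everything between them: the union {a, b, c, d, e, f, g, h, i, j, k, l, m} is all of U.
Only B4 contains e, so B4 is forced; the remaining 11 elements need at least 3 more groups (each remaining group adds at most 5) — so at least 4 groups are needed, and 4 is optimal.

4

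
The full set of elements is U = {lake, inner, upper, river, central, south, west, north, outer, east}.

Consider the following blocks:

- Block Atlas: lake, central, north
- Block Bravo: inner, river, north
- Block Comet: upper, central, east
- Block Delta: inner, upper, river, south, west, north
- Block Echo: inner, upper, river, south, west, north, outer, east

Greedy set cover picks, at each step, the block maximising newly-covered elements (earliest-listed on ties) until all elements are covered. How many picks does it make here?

2

Greedy: pick Echo (covers 8 new) → pick Atlas (covers 2 new). Total picks: 2.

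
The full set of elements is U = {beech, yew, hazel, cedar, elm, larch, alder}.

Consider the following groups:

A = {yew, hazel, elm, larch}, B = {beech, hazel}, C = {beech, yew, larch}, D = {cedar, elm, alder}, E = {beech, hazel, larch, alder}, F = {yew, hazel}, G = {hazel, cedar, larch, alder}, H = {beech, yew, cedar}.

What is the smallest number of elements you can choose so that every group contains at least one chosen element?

T = {yew, hazel, elm} meets every group (each contains at least one member of T), and |T| = 3.
No choice of 2 elements meets every group, so 3 is the minimum.

3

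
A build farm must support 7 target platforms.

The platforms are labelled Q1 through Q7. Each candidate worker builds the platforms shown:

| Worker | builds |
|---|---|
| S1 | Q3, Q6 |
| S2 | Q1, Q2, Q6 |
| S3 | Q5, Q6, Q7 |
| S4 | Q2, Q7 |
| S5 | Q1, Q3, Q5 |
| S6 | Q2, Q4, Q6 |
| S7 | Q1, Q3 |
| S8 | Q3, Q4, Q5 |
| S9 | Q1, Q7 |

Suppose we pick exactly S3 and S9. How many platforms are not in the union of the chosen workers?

Union of S3, S9 = {Q1, Q5, Q6, Q7}.
Not covered: Q2, Q3, Q4 — 3 platforms.

3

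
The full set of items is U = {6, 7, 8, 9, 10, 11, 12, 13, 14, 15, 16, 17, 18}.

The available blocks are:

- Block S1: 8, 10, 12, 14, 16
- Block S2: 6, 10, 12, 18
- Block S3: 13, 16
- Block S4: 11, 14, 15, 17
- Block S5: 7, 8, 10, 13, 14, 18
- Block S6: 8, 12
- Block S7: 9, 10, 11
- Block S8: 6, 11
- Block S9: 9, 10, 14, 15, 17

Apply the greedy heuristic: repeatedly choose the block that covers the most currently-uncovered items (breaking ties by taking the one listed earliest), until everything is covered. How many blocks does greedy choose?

5

Greedy: pick S5 (covers 6 new) → pick S4 (covers 3 new) → pick S1 (covers 2 new) → pick S2 (covers 1 new) → pick S7 (covers 1 new). Total picks: 5.
(The true minimum cover uses only 4 blocks, so greedy is not optimal here.)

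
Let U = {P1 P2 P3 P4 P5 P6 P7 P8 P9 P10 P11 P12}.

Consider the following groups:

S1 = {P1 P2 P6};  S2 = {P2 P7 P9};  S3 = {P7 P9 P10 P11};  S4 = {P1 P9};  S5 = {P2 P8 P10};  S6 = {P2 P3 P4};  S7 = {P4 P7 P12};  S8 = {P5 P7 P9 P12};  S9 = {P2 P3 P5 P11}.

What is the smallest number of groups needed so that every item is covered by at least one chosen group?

S1 and S4 and S5 and S7 and S9 together: S1 ∪ S4 ∪ S5 ∪ S7 ∪ S9 = {P1, P2, P3, P4, P5, P6, P7, P8, P9, P10, P11, P12} — every item is covered.
No 4 of the 9 groups cover everything (all 126 combinations miss at least one item), so 5 is optimal.

5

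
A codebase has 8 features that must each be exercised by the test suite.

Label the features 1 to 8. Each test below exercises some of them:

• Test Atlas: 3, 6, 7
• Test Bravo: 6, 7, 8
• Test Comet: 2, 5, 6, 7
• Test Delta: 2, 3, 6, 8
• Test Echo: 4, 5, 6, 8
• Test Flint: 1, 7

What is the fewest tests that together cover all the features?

3

Take {Delta, Echo, Flint}. Their union is {1, 2, 3, 4, 5, 6, 7, 8}, which is all 8 features.
Only Flint contains 1, so Flint is forced; the remaining 6 features need at least 2 more tests (each remaining test adds at most 4) — so at least 3 tests are needed, and 3 is optimal.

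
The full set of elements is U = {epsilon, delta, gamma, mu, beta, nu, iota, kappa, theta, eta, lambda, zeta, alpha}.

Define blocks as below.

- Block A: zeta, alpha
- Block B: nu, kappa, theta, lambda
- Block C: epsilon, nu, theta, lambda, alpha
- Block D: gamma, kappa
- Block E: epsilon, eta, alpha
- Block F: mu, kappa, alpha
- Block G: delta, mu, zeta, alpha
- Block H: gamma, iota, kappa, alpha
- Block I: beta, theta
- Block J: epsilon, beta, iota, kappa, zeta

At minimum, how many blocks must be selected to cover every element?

5

Take {C, D, E, G, J}. Their union is {epsilon, delta, gamma, mu, beta, nu, iota, kappa, theta, eta, lambda, zeta, alpha}, which is all 13 elements.
No 4 of the 10 blocks cover everything (all 210 combinations miss at least one element), so 5 is optimal.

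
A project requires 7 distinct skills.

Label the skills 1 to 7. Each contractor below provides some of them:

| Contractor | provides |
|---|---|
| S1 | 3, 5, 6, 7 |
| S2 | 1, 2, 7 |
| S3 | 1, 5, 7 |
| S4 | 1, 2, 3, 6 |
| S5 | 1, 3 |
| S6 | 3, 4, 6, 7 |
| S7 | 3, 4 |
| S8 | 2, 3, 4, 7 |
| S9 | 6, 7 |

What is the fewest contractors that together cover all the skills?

3

S2 and S3 and S6 together: S2 ∪ S3 ∪ S6 = {1, 2, 3, 4, 5, 6, 7} — every skill is covered.
No 2 of the 9 contractors cover everything (all 36 combinations miss at least one skill), so 3 is optimal.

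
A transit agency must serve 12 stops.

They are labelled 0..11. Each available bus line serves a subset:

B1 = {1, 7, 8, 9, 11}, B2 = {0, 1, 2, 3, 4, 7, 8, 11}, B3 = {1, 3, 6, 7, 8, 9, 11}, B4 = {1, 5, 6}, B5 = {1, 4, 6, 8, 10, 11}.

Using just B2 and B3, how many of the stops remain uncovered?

2

Union of B2, B3 = {0, 1, 2, 3, 4, 6, 7, 8, 9, 11}.
Not covered: 5, 10 — 2 stops.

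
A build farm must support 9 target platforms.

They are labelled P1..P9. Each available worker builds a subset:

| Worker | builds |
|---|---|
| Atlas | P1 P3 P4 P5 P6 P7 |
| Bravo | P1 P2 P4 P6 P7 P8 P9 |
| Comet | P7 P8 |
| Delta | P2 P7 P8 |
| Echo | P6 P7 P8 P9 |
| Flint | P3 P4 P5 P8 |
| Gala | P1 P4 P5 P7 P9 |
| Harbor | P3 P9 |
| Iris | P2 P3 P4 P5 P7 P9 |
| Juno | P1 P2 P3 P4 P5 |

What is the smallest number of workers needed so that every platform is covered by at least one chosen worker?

Take {Echo, Juno}. Their union is {P1, P2, P3, P4, P5, P6, P7, P8, P9}, which is all 9 platforms.
No single worker has all 9 platforms (the largest, Bravo, has 7), so 2 is optimal.

2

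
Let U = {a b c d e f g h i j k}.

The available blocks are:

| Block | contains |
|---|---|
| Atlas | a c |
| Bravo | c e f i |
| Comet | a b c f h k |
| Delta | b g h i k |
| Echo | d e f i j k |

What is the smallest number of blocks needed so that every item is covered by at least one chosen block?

Atlas, Delta, and Echo cover everything between them: the union {a, b, c, d, e, f, g, h, i, j, k} is all of U.
Only Echo contains d, so Echo is forced; the remaining 5 items need at least 2 more blocks (each remaining block adds at most 4) — so at least 3 blocks are needed, and 3 is optimal.

3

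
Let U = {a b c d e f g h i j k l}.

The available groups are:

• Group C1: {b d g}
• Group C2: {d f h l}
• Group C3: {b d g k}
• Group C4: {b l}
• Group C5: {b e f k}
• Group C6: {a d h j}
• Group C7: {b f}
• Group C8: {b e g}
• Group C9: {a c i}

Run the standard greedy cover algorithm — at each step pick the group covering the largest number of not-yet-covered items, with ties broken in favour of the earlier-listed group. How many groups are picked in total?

Greedy: pick C2 (covers 4 new) → pick C3 (covers 3 new) → pick C9 (covers 3 new) → pick C5 (covers 1 new) → pick C6 (covers 1 new). Total picks: 5.

5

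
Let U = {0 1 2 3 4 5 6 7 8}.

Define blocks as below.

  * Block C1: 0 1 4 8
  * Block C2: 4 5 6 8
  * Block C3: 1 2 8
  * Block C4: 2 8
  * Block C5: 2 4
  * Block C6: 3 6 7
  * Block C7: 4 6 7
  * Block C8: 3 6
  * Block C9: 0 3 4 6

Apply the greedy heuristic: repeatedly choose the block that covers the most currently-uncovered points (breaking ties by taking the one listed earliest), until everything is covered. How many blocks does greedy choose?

Greedy: pick C1 (covers 4 new) → pick C6 (covers 3 new) → pick C2 (covers 1 new) → pick C3 (covers 1 new). Total picks: 4.

4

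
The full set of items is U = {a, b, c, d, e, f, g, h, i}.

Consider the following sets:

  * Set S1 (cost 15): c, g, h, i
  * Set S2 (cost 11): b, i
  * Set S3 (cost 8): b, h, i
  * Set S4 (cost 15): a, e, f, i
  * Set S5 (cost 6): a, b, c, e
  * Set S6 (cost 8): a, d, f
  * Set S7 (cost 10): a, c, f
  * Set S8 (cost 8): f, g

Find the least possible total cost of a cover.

S1, S5, S6 together cover every item (S1 ∪ S5 ∪ S6 = {a, b, c, d, e, f, g, h, i}); total cost 15 + 6 + 8 = 29.
The greedy pick S5, S3, S6, S8 costs 30; no covering selection beats 29.

29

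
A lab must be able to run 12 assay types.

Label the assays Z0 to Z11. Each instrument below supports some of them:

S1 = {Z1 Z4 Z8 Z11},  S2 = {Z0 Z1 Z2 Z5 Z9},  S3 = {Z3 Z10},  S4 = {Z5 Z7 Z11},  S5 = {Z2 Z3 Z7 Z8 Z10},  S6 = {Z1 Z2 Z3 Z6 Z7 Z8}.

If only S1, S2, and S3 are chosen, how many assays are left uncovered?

Union of S1, S2, S3 = {Z0, Z1, Z2, Z3, Z4, Z5, Z8, Z9, Z10, Z11}.
Not covered: Z6, Z7 — 2 assays.

2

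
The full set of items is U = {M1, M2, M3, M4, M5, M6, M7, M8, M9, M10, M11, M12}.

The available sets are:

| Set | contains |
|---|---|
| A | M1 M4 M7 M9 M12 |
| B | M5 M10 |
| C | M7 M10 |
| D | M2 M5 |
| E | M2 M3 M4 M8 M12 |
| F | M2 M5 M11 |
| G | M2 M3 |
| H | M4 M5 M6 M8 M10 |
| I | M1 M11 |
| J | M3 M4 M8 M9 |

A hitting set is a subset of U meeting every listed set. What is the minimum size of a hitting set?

Take T = {M1, M2, M4, M10}. Each listed set contains at least one of these, so T is a hitting set of size 4.
The sets C, D, I, J are pairwise disjoint, so any hitting set needs a separate item for each — at least 4. Hence 4 is optimal.

4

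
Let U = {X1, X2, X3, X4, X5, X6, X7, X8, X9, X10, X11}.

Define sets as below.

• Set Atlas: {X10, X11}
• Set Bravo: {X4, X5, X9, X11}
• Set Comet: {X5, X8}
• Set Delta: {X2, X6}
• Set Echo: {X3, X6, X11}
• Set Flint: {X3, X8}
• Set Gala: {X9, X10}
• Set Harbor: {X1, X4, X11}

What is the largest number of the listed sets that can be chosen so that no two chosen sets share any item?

Comet, Delta, Gala, Harbor are pairwise disjoint (Comet={X5,X8}; Delta={X2,X6}; Gala={X9,X10}; Harbor={X1,X4,X11}).
Every remaining set overlaps one of these, and no 5 of the listed sets are pairwise disjoint, so 4 is the maximum.

4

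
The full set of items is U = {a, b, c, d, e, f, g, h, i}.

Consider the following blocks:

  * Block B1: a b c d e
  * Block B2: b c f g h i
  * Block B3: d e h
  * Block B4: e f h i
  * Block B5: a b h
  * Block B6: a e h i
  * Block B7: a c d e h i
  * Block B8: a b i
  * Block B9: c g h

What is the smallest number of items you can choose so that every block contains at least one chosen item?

2

Take T = {b, h}. Each listed block contains at least one of these, so T is a hitting set of size 2.
The blocks B8, B9 are pairwise disjoint, so any hitting set needs a separate item for each — at least 2. Hence 2 is optimal.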